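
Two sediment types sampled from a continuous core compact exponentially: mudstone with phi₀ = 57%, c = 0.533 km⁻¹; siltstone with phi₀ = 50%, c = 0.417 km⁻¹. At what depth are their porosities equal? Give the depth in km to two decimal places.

Set phi₀ₐ e^(−cₐd) = phi₀ᵦ e^(−cᵦd) ⇒ ln(phi₀ₐ/phi₀ᵦ) = (cₐ − cᵦ)·d
d = ln(0.57/0.5) / (0.533 − 0.417) = 0.1310 / 0.116 = 1.130 km

1.13 km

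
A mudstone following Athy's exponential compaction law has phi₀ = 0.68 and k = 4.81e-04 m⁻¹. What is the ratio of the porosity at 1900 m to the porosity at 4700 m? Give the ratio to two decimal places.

Working in km (1 km = 1000 m; k in km⁻¹ = k in m⁻¹ × 1000):
phi(d₁)/phi(d₂) = e^(−k·d₁)/e^(−k·d₂) = e^{k(d₂−d₁)}
= exp(0.481 × 2.8) = exp(1.347) = 3.8451

3.85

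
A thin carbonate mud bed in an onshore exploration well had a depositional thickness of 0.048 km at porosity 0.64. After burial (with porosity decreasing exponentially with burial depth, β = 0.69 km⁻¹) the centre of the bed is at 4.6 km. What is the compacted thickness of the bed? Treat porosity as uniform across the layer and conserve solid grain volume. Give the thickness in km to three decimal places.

0.018 km

Porosity at 4.6 km: n = 0.64·exp(−0.69×4.6) = 0.0268
Solid-volume conservation: h(1−n) = h₀(1−n₀) ⇒ h = h₀·(1−n₀)/(1−n)
h = 0.048 × (1 − 0.64)/(1 − 0.0268) = 0.048 × 0.3699 = 0.0178 km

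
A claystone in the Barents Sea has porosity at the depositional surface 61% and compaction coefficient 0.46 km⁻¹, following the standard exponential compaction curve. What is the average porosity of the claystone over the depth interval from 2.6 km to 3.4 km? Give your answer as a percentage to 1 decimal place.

⟨φ⟩ = (1/(Z₂−Z₁)) ∫ φ₀ e^(−kZ) dZ = φ₀·(e^(−k·Z₁) − e^(−k·Z₂)) / (k·(Z₂−Z₁))
e^(−0.46×2.6) = 0.3024; e^(−0.46×3.4) = 0.2093
⟨φ⟩ = 0.61 × (0.3024 − 0.2093) / (0.46 × 0.8) = 0.61 × 0.2530 = 0.1543

15.4%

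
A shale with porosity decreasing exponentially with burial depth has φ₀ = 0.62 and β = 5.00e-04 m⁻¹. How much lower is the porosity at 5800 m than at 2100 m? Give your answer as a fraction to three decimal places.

0.183

Working in km (1 km = 1000 m; β in km⁻¹ = β in m⁻¹ × 1000):
φ(2.1) = 0.62·e^(−0.5×2.1) = 0.2170
φ(5.8) = 0.62·e^(−0.5×5.8) = 0.0341
Δφ = 0.2170 − 0.0341 = 0.1828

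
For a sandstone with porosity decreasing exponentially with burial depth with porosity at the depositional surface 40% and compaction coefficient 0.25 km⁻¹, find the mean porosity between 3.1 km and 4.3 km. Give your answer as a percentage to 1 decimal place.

⟨phi⟩ = (1/(Z₂−Z₁)) ∫ phi₀ e^(−βZ) dZ = phi₀·(e^(−β·Z₁) − e^(−β·Z₂)) / (β·(Z₂−Z₁))
e^(−0.25×3.1) = 0.4607; e^(−0.25×4.3) = 0.3413
⟨phi⟩ = 0.4 × (0.4607 − 0.3413) / (0.25 × 1.2) = 0.4 × 0.3980 = 0.1592

15.9%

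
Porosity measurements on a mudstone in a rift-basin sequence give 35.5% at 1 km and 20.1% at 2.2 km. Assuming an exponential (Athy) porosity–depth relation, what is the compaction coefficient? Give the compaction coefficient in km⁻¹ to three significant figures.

0.474 km⁻¹

Athy: n(z) = n₀ e^(−cz) ⇒ n₁/n₂ = e^{c(z₂−z₁)} ⇒ c = ln(n₁/n₂)/(z₂−z₁)
c = ln(0.355/0.201) / (2.2 − 1) = ln(1.766) / 1.2 = 0.5688 / 1.2 = 0.474 km⁻¹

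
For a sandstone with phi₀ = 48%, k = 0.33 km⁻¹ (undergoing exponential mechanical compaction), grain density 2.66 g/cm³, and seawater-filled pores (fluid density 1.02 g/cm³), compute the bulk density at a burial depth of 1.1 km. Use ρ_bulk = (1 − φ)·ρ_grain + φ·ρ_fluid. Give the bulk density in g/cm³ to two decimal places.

2.11 g/cm³

Porosity at depth: phi = 0.48·exp(−0.33×1.1) = 0.48×0.6956 = 0.3339
Bulk density: ρ_b = (1−phi)ρ_g + phi·ρ_f = 0.6661×2.66 + 0.3339×1.02
       = 1.772 + 0.341 = 2.112 g/cm³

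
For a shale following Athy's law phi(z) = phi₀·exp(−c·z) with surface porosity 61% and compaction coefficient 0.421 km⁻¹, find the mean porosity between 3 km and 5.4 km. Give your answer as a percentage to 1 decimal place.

10.9%

⟨phi⟩ = (1/(z₂−z₁)) ∫ phi₀ e^(−cz) dz = phi₀·(e^(−c·z₁) − e^(−c·z₂)) / (c·(z₂−z₁))
e^(−0.421×3) = 0.2828; e^(−0.421×5.4) = 0.1030
⟨phi⟩ = 0.61 × (0.2828 − 0.1030) / (0.421 × 2.4) = 0.61 × 0.1780 = 0.1086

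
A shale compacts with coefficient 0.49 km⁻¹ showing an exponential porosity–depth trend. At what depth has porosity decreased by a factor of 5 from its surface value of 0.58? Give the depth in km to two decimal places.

n/n₀ = 1/5 ⇒ exp(−β·Z) = 1/5 ⇒ Z = ln(5) / β
Z = 1.6094 / 0.49 = 3.285 km

3.28 km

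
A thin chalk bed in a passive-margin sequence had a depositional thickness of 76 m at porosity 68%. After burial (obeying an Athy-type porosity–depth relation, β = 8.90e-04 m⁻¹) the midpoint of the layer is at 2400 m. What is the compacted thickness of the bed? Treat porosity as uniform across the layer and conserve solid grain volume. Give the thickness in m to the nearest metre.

26 m

Working in km (1 km = 1000 m; β in km⁻¹ = β in m⁻¹ × 1000):
Porosity at 2.4 km: φ = 0.68·exp(−0.89×2.4) = 0.0803
Solid-volume conservation: h(1−φ) = h₀(1−φ₀) ⇒ h = h₀·(1−φ₀)/(1−φ)
h = 0.076 × (1 − 0.68)/(1 − 0.0803) = 0.076 × 0.3479 = 0.0264 km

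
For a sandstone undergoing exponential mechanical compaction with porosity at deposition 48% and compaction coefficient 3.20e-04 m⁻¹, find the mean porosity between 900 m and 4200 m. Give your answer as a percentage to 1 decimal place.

22.2%

Working in km (1 km = 1000 m; c in km⁻¹ = c in m⁻¹ × 1000):
⟨phi⟩ = (1/(Z₂−Z₁)) ∫ phi₀ e^(−cZ) dZ = phi₀·(e^(−c·Z₁) − e^(−c·Z₂)) / (c·(Z₂−Z₁))
e^(−0.32×0.9) = 0.7498; e^(−0.32×4.2) = 0.2608
⟨phi⟩ = 0.48 × (0.7498 − 0.2608) / (0.32 × 3.3) = 0.48 × 0.4630 = 0.2223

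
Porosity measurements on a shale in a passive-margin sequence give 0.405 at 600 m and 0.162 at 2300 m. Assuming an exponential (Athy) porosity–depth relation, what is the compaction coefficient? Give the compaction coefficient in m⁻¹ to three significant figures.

0.000539 m⁻¹

Working in km (1 km = 1000 m; k in km⁻¹ = k in m⁻¹ × 1000):
Athy: n(Z) = n₀ e^(−kZ) ⇒ n₁/n₂ = e^{k(Z₂−Z₁)} ⇒ k = ln(n₁/n₂)/(Z₂−Z₁)
k = ln(0.405/0.162) / (2.3 − 0.6) = ln(2.5) / 1.7 = 0.9163 / 1.7 = 0.539 km⁻¹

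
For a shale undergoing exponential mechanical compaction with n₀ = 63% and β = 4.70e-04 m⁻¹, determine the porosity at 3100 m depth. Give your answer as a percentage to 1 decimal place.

14.7%

Working in km (1 km = 1000 m; β in km⁻¹ = β in m⁻¹ × 1000):
n = n₀·exp(−β·Z) = 0.63 × exp(−0.47 × 3.1) = 0.63 × exp(−1.457)
  = 0.63 × 0.2329 = 0.1467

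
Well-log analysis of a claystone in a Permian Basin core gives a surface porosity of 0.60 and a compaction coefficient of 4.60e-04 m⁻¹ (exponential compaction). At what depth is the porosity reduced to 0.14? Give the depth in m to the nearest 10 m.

3160 m

Working in km (1 km = 1000 m; k in km⁻¹ = k in m⁻¹ × 1000):
Invert Athy's law: z = ln(φ₀/φ) / k
z = ln(0.6/0.14) / 0.46 = ln(4.286) / 0.46 = 1.4553 / 0.46 = 3.164 km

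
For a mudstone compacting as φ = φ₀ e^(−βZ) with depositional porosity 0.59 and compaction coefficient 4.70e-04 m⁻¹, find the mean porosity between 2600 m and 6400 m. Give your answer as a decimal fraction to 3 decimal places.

Working in km (1 km = 1000 m; β in km⁻¹ = β in m⁻¹ × 1000):
⟨φ⟩ = (1/(Z₂−Z₁)) ∫ φ₀ e^(−βZ) dZ = φ₀·(e^(−β·Z₁) − e^(−β·Z₂)) / (β·(Z₂−Z₁))
e^(−0.47×2.6) = 0.2946; e^(−0.47×6.4) = 0.0494
⟨φ⟩ = 0.59 × (0.2946 − 0.0494) / (0.47 × 3.8) = 0.59 × 0.1373 = 0.0810

0.081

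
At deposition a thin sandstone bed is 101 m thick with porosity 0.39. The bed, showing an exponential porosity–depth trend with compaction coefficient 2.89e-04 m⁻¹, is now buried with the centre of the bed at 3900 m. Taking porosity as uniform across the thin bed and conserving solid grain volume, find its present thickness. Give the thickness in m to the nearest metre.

Working in km (1 km = 1000 m; k in km⁻¹ = k in m⁻¹ × 1000):
Porosity at 3.9 km: n = 0.39·exp(−0.289×3.9) = 0.1263
Solid-volume conservation: h(1−n) = h₀(1−n₀) ⇒ h = h₀·(1−n₀)/(1−n)
h = 0.101 × (1 − 0.39)/(1 − 0.1263) = 0.101 × 0.6982 = 0.0705 km

71 m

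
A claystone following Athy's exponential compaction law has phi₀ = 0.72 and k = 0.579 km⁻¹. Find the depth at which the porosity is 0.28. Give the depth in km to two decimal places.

Invert Athy's law: d = ln(phi₀/phi) / k
d = ln(0.72/0.28) / 0.579 = ln(2.571) / 0.579 = 0.9445 / 0.579 = 1.631 km

1.63 km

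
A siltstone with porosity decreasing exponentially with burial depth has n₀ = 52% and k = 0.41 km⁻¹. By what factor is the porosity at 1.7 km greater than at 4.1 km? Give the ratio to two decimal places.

n(d₁)/n(d₂) = e^(−k·d₁)/e^(−k·d₂) = e^{k(d₂−d₁)}
= exp(0.41 × 2.4) = exp(0.984) = 2.6751

2.68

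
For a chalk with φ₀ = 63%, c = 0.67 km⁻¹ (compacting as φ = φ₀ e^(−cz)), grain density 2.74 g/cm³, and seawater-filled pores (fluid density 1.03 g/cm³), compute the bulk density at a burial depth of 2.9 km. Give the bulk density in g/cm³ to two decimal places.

2.59 g/cm³

Porosity at depth: φ = 0.63·exp(−0.67×2.9) = 0.63×0.1433 = 0.0903
Bulk density: ρ_b = (1−φ)ρ_g + φ·ρ_f = 0.9097×2.74 + 0.0903×1.03
       = 2.493 + 0.093 = 2.586 g/cm³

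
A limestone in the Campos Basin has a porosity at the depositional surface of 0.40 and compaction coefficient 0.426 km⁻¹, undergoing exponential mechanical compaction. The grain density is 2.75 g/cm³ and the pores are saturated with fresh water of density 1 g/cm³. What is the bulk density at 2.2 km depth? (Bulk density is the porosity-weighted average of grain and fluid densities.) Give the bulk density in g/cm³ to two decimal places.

2.48 g/cm³

Porosity at depth: n = 0.4·exp(−0.426×2.2) = 0.4×0.3917 = 0.1567
Bulk density: ρ_b = (1−n)ρ_g + n·ρ_f = 0.8433×2.75 + 0.1567×1
       = 2.319 + 0.157 = 2.476 g/cm³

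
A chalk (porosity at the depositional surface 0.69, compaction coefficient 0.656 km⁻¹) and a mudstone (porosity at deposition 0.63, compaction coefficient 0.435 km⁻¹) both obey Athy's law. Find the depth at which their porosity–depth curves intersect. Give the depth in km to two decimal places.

0.41 km

Set φ₀ₐ e^(−kₐd) = φ₀ᵦ e^(−kᵦd) ⇒ ln(φ₀ₐ/φ₀ᵦ) = (kₐ − kᵦ)·d
d = ln(0.69/0.63) / (0.656 − 0.435) = 0.0910 / 0.221 = 0.412 km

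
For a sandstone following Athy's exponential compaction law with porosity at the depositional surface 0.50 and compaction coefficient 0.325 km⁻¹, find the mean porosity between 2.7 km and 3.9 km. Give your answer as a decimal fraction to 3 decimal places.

⟨n⟩ = (1/(z₂−z₁)) ∫ n₀ e^(−kz) dz = n₀·(e^(−k·z₁) − e^(−k·z₂)) / (k·(z₂−z₁))
e^(−0.325×2.7) = 0.4158; e^(−0.325×3.9) = 0.2815
⟨n⟩ = 0.5 × (0.4158 − 0.2815) / (0.325 × 1.2) = 0.5 × 0.3443 = 0.1722

0.172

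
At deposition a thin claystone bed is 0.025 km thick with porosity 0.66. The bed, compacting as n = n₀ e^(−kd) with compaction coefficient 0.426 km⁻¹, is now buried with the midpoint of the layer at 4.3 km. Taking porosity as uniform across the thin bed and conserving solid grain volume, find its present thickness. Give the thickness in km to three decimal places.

Porosity at 4.3 km: n = 0.66·exp(−0.426×4.3) = 0.1057
Solid-volume conservation: h(1−n) = h₀(1−n₀) ⇒ h = h₀·(1−n₀)/(1−n)
h = 0.025 × (1 − 0.66)/(1 − 0.1057) = 0.025 × 0.3802 = 0.0095 km

0.010 km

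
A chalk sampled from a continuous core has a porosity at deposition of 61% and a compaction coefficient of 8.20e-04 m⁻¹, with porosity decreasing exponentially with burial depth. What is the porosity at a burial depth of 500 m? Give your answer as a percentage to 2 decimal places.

Working in km (1 km = 1000 m; β in km⁻¹ = β in m⁻¹ × 1000):
n = n₀·exp(−β·d) = 0.61 × exp(−0.82 × 0.5) = 0.61 × exp(−0.41)
  = 0.61 × 0.6637 = 0.4048

40.48%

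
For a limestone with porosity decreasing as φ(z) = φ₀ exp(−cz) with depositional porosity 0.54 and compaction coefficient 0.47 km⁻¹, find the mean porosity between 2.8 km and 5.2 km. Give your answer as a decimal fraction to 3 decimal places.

0.087

⟨φ⟩ = (1/(z₂−z₁)) ∫ φ₀ e^(−cz) dz = φ₀·(e^(−c·z₁) − e^(−c·z₂)) / (c·(z₂−z₁))
e^(−0.47×2.8) = 0.2682; e^(−0.47×5.2) = 0.0868
⟨φ⟩ = 0.54 × (0.2682 − 0.0868) / (0.47 × 2.4) = 0.54 × 0.1608 = 0.0868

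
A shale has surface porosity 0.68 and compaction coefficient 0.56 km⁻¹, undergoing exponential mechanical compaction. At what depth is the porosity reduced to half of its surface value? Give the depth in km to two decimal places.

φ/φ₀ = 1/2 ⇒ exp(−β·d) = 1/2 ⇒ d = ln(2) / β
d = 0.6931 / 0.56 = 1.238 km

1.24 km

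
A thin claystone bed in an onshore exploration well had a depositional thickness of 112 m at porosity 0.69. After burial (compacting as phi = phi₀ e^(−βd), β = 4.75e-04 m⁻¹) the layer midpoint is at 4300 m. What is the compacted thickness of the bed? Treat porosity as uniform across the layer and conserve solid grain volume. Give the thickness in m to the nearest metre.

Working in km (1 km = 1000 m; β in km⁻¹ = β in m⁻¹ × 1000):
Porosity at 4.3 km: phi = 0.69·exp(−0.475×4.3) = 0.0895
Solid-volume conservation: h(1−phi) = h₀(1−phi₀) ⇒ h = h₀·(1−phi₀)/(1−phi)
h = 0.112 × (1 − 0.69)/(1 − 0.0895) = 0.112 × 0.3405 = 0.0381 km

38 m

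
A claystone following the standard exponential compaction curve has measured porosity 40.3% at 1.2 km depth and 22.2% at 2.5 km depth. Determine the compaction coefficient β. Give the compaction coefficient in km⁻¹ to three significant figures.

0.459 km⁻¹

Athy: phi(d) = phi₀ e^(−βd) ⇒ phi₁/phi₂ = e^{β(d₂−d₁)} ⇒ β = ln(phi₁/phi₂)/(d₂−d₁)
β = ln(0.403/0.222) / (2.5 − 1.2) = ln(1.815) / 1.3 = 0.5963 / 1.3 = 0.4587 km⁻¹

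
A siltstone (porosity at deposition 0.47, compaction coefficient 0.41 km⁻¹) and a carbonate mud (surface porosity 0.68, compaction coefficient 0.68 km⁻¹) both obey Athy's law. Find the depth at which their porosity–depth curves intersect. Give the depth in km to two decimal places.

Set n₀ₐ e^(−cₐZ) = n₀ᵦ e^(−cᵦZ) ⇒ ln(n₀ₐ/n₀ᵦ) = (cₐ − cᵦ)·Z
Z = ln(0.47/0.68) / (0.41 − 0.68) = -0.3694 / -0.27 = 1.368 km

1.37 km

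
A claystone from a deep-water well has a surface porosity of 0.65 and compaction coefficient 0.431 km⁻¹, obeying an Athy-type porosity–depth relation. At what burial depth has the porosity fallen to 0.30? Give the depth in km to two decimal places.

1.79 km

Invert Athy's law: Z = ln(phi₀/phi) / β
Z = ln(0.65/0.3) / 0.431 = ln(2.167) / 0.431 = 0.7732 / 0.431 = 1.794 km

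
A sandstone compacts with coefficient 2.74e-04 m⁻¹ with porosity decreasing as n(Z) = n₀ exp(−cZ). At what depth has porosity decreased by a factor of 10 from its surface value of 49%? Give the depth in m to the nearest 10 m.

8400 m

Working in km (1 km = 1000 m; c in km⁻¹ = c in m⁻¹ × 1000):
n/n₀ = 1/10 ⇒ exp(−c·Z) = 1/10 ⇒ Z = ln(10) / c
Z = 2.3026 / 0.274 = 8.404 km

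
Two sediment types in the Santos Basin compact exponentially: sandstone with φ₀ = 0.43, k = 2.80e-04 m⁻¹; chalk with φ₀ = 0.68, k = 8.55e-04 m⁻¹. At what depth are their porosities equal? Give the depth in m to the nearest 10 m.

800 m

Working in km (1 km = 1000 m; k in km⁻¹ = k in m⁻¹ × 1000):
Set φ₀ₐ e^(−kₐd) = φ₀ᵦ e^(−kᵦd) ⇒ ln(φ₀ₐ/φ₀ᵦ) = (kₐ − kᵦ)·d
d = ln(0.43/0.68) / (0.28 − 0.855) = -0.4583 / -0.575 = 0.797 km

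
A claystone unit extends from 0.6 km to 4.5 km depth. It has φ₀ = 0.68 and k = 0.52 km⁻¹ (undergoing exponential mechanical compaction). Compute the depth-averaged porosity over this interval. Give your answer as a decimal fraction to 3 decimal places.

⟨φ⟩ = (1/(Z₂−Z₁)) ∫ φ₀ e^(−kZ) dZ = φ₀·(e^(−k·Z₁) − e^(−k·Z₂)) / (k·(Z₂−Z₁))
e^(−0.52×0.6) = 0.7320; e^(−0.52×4.5) = 0.0963
⟨φ⟩ = 0.68 × (0.7320 − 0.0963) / (0.52 × 3.9) = 0.68 × 0.3134 = 0.2131

0.213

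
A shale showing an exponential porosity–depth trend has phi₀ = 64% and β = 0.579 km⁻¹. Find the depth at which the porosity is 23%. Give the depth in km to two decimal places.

Invert Athy's law: z = ln(phi₀/phi) / β
z = ln(0.64/0.23) / 0.579 = ln(2.783) / 0.579 = 1.0234 / 0.579 = 1.768 km

1.77 km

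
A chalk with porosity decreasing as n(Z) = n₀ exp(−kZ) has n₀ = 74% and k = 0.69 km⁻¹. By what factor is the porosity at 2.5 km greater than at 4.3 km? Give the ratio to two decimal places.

n(Z₁)/n(Z₂) = e^(−k·Z₁)/e^(−k·Z₂) = e^{k(Z₂−Z₁)}
= exp(0.69 × 1.8) = exp(1.242) = 3.4625

3.46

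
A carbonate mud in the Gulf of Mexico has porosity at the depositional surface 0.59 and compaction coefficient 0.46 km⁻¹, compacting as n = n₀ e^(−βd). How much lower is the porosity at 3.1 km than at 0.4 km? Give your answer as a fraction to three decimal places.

0.349

n(0.4) = 0.59·e^(−0.46×0.4) = 0.4908
n(3.1) = 0.59·e^(−0.46×3.1) = 0.1418
Δn = 0.4908 − 0.1418 = 0.3491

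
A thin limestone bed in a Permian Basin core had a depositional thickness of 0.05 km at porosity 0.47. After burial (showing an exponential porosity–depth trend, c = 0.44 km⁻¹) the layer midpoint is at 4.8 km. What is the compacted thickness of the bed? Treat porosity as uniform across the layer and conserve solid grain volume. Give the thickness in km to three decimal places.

Porosity at 4.8 km: phi = 0.47·exp(−0.44×4.8) = 0.0569
Solid-volume conservation: h(1−phi) = h₀(1−phi₀) ⇒ h = h₀·(1−phi₀)/(1−phi)
h = 0.05 × (1 − 0.47)/(1 − 0.0569) = 0.05 × 0.5620 = 0.0281 km

0.028 km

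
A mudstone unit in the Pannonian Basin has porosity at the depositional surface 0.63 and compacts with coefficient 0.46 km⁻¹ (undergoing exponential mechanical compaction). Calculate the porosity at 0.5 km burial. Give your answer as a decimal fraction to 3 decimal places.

φ = φ₀·exp(−c·z) = 0.63 × exp(−0.46 × 0.5) = 0.63 × exp(−0.23)
  = 0.63 × 0.7945 = 0.5006

0.501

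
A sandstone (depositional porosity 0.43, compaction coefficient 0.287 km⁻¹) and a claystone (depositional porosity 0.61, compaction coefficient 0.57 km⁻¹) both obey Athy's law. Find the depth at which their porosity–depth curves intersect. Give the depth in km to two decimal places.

Set φ₀ₐ e^(−βₐZ) = φ₀ᵦ e^(−βᵦZ) ⇒ ln(φ₀ₐ/φ₀ᵦ) = (βₐ − βᵦ)·Z
Z = ln(0.43/0.61) / (0.287 − 0.57) = -0.3497 / -0.283 = 1.236 km

1.24 km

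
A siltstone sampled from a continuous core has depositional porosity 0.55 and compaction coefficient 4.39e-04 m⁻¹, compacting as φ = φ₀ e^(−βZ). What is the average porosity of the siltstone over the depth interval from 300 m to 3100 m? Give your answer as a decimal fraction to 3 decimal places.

Working in km (1 km = 1000 m; β in km⁻¹ = β in m⁻¹ × 1000):
⟨φ⟩ = (1/(Z₂−Z₁)) ∫ φ₀ e^(−βZ) dZ = φ₀·(e^(−β·Z₁) − e^(−β·Z₂)) / (β·(Z₂−Z₁))
e^(−0.439×0.3) = 0.8766; e^(−0.439×3.1) = 0.2564
⟨φ⟩ = 0.55 × (0.8766 − 0.2564) / (0.439 × 2.8) = 0.55 × 0.5045 = 0.2775

0.277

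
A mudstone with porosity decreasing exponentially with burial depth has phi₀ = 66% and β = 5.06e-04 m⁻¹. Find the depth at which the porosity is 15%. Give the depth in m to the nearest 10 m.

Working in km (1 km = 1000 m; β in km⁻¹ = β in m⁻¹ × 1000):
Invert Athy's law: Z = ln(phi₀/phi) / β
Z = ln(0.66/0.15) / 0.506 = ln(4.4) / 0.506 = 1.4816 / 0.506 = 2.928 km

2930 m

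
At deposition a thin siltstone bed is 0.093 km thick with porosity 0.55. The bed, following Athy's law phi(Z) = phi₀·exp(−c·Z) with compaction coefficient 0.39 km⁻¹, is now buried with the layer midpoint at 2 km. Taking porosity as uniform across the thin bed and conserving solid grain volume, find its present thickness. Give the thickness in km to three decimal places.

0.056 km

Porosity at 2 km: phi = 0.55·exp(−0.39×2) = 0.2521
Solid-volume conservation: h(1−phi) = h₀(1−phi₀) ⇒ h = h₀·(1−phi₀)/(1−phi)
h = 0.093 × (1 − 0.55)/(1 − 0.2521) = 0.093 × 0.6017 = 0.0560 km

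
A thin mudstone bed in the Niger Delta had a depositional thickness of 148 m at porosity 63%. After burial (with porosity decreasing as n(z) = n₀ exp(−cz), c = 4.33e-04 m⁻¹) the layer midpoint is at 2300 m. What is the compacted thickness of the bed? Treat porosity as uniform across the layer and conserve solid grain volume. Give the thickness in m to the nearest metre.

71 m

Working in km (1 km = 1000 m; c in km⁻¹ = c in m⁻¹ × 1000):
Porosity at 2.3 km: n = 0.63·exp(−0.433×2.3) = 0.2327
Solid-volume conservation: h(1−n) = h₀(1−n₀) ⇒ h = h₀·(1−n₀)/(1−n)
h = 0.148 × (1 − 0.63)/(1 − 0.2327) = 0.148 × 0.4822 = 0.0714 km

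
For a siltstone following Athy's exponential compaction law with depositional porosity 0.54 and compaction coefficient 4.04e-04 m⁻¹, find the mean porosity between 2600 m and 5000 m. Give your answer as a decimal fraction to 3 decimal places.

Working in km (1 km = 1000 m; β in km⁻¹ = β in m⁻¹ × 1000):
⟨φ⟩ = (1/(Z₂−Z₁)) ∫ φ₀ e^(−βZ) dZ = φ₀·(e^(−β·Z₁) − e^(−β·Z₂)) / (β·(Z₂−Z₁))
e^(−0.404×2.6) = 0.3498; e^(−0.404×5) = 0.1327
⟨φ⟩ = 0.54 × (0.3498 − 0.1327) / (0.404 × 2.4) = 0.54 × 0.2240 = 0.1209

0.121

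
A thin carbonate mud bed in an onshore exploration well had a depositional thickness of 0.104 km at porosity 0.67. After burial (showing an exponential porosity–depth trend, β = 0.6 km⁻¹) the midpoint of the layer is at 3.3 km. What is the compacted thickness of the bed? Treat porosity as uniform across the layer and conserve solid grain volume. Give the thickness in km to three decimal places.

0.038 km

Porosity at 3.3 km: phi = 0.67·exp(−0.6×3.3) = 0.0925
Solid-volume conservation: h(1−phi) = h₀(1−phi₀) ⇒ h = h₀·(1−phi₀)/(1−phi)
h = 0.104 × (1 − 0.67)/(1 − 0.0925) = 0.104 × 0.3636 = 0.0378 km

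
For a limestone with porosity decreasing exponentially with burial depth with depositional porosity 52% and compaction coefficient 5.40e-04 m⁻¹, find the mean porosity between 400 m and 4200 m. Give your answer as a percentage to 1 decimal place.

17.8%

Working in km (1 km = 1000 m; β in km⁻¹ = β in m⁻¹ × 1000):
⟨phi⟩ = (1/(z₂−z₁)) ∫ phi₀ e^(−βz) dz = phi₀·(e^(−β·z₁) − e^(−β·z₂)) / (β·(z₂−z₁))
e^(−0.54×0.4) = 0.8057; e^(−0.54×4.2) = 0.1035
⟨phi⟩ = 0.52 × (0.8057 − 0.1035) / (0.54 × 3.8) = 0.52 × 0.3422 = 0.1779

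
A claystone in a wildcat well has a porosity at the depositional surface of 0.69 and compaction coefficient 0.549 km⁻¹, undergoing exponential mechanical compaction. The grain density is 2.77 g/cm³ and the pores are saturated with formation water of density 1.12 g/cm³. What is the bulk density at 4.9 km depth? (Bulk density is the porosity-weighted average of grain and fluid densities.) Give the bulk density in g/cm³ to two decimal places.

Porosity at depth: n = 0.69·exp(−0.549×4.9) = 0.69×0.0679 = 0.0468
Bulk density: ρ_b = (1−n)ρ_g + n·ρ_f = 0.9532×2.77 + 0.0468×1.12
       = 2.640 + 0.052 = 2.693 g/cm³

2.69 g/cm³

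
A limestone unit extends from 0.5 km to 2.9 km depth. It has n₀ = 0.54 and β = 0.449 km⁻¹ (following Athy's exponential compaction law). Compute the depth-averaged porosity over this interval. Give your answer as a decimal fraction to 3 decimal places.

0.264

⟨n⟩ = (1/(z₂−z₁)) ∫ n₀ e^(−βz) dz = n₀·(e^(−β·z₁) − e^(−β·z₂)) / (β·(z₂−z₁))
e^(−0.449×0.5) = 0.7989; e^(−0.449×2.9) = 0.2720
⟨n⟩ = 0.54 × (0.7989 − 0.2720) / (0.449 × 2.4) = 0.54 × 0.4890 = 0.2641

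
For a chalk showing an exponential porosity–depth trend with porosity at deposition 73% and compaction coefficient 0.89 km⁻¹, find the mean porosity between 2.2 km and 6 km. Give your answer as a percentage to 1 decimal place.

⟨phi⟩ = (1/(d₂−d₁)) ∫ phi₀ e^(−cd) dd = phi₀·(e^(−c·d₁) − e^(−c·d₂)) / (c·(d₂−d₁))
e^(−0.89×2.2) = 0.1411; e^(−0.89×6) = 0.0048
⟨phi⟩ = 0.73 × (0.1411 − 0.0048) / (0.89 × 3.8) = 0.73 × 0.0403 = 0.0294

2.9%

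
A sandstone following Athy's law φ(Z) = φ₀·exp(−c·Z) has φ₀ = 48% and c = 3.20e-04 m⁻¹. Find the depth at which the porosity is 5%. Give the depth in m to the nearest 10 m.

Working in km (1 km = 1000 m; c in km⁻¹ = c in m⁻¹ × 1000):
Invert Athy's law: Z = ln(φ₀/φ) / c
Z = ln(0.48/0.05) / 0.32 = ln(9.6) / 0.32 = 2.2618 / 0.32 = 7.068 km

7070 m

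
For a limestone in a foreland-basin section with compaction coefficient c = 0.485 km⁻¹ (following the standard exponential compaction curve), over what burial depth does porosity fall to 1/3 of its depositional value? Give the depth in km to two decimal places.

n/n₀ = 1/3 ⇒ exp(−c·Z) = 1/3 ⇒ Z = ln(3) / c
Z = 1.0986 / 0.485 = 2.265 km

2.27 km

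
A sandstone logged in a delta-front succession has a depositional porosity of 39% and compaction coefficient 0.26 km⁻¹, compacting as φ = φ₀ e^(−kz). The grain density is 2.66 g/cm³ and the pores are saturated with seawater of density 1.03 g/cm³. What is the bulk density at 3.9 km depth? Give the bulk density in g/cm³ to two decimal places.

Porosity at depth: φ = 0.39·exp(−0.26×3.9) = 0.39×0.3628 = 0.1415
Bulk density: ρ_b = (1−φ)ρ_g + φ·ρ_f = 0.8585×2.66 + 0.1415×1.03
       = 2.284 + 0.146 = 2.429 g/cm³

2.43 g/cm³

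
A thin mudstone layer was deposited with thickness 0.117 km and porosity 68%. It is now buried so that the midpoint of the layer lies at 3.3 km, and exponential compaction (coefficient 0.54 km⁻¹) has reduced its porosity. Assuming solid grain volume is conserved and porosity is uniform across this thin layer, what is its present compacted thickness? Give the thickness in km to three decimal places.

0.042 km

Porosity at 3.3 km: n = 0.68·exp(−0.54×3.3) = 0.1144
Solid-volume conservation: h(1−n) = h₀(1−n₀) ⇒ h = h₀·(1−n₀)/(1−n)
h = 0.117 × (1 − 0.68)/(1 − 0.1144) = 0.117 × 0.3614 = 0.0423 km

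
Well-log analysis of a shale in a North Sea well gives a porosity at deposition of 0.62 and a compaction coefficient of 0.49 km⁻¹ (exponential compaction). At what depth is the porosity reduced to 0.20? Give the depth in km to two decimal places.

2.31 km

Invert Athy's law: Z = ln(phi₀/phi) / c
Z = ln(0.62/0.2) / 0.49 = ln(3.1) / 0.49 = 1.1314 / 0.49 = 2.309 km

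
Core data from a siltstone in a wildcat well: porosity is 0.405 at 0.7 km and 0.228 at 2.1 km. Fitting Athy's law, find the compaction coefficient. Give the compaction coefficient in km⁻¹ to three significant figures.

Athy: phi(d) = phi₀ e^(−cd) ⇒ phi₁/phi₂ = e^{c(d₂−d₁)} ⇒ c = ln(phi₁/phi₂)/(d₂−d₁)
c = ln(0.405/0.228) / (2.1 − 0.7) = ln(1.776) / 1.4 = 0.5745 / 1.4 = 0.4104 km⁻¹

0.410 km⁻¹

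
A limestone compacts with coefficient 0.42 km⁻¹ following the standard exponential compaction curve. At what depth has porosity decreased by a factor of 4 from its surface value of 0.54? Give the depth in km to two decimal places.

3.30 km

n/n₀ = 1/4 ⇒ exp(−β·d) = 1/4 ⇒ d = ln(4) / β
d = 1.3863 / 0.42 = 3.301 km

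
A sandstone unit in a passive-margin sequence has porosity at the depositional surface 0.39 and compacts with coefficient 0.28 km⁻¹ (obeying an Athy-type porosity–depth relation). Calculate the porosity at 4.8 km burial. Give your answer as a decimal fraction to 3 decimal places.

n = n₀·exp(−β·d) = 0.39 × exp(−0.28 × 4.8) = 0.39 × exp(−1.344)
  = 0.39 × 0.2608 = 0.1017

0.102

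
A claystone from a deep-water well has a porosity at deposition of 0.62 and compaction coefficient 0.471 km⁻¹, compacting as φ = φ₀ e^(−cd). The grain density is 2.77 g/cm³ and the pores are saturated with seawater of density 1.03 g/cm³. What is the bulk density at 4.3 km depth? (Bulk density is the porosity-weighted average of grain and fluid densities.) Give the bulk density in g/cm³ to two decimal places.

2.63 g/cm³

Porosity at depth: φ = 0.62·exp(−0.471×4.3) = 0.62×0.1320 = 0.0818
Bulk density: ρ_b = (1−φ)ρ_g + φ·ρ_f = 0.9182×2.77 + 0.0818×1.03
       = 2.543 + 0.084 = 2.628 g/cm³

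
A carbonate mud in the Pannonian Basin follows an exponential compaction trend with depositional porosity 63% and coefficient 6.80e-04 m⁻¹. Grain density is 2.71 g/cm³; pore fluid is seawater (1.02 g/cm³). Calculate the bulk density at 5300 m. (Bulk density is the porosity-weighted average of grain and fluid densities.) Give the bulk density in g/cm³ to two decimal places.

2.68 g/cm³

Working in km (1 km = 1000 m; c in km⁻¹ = c in m⁻¹ × 1000):
Porosity at depth: φ = 0.63·exp(−0.68×5.3) = 0.63×0.0272 = 0.0171
Bulk density: ρ_b = (1−φ)ρ_g + φ·ρ_f = 0.9829×2.71 + 0.0171×1.02
       = 2.664 + 0.017 = 2.681 g/cm³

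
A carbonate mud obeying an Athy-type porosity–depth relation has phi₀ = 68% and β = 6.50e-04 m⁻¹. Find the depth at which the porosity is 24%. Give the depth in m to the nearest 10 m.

1600 m

Working in km (1 km = 1000 m; β in km⁻¹ = β in m⁻¹ × 1000):
Invert Athy's law: Z = ln(phi₀/phi) / β
Z = ln(0.68/0.24) / 0.65 = ln(2.833) / 0.65 = 1.0415 / 0.65 = 1.602 km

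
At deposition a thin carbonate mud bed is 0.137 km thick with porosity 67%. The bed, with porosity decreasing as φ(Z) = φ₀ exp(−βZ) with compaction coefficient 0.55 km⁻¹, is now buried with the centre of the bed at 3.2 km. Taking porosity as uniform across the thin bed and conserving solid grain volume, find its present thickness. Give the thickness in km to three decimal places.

0.051 km

Porosity at 3.2 km: φ = 0.67·exp(−0.55×3.2) = 0.1153
Solid-volume conservation: h(1−φ) = h₀(1−φ₀) ⇒ h = h₀·(1−φ₀)/(1−φ)
h = 0.137 × (1 − 0.67)/(1 − 0.1153) = 0.137 × 0.3730 = 0.0511 km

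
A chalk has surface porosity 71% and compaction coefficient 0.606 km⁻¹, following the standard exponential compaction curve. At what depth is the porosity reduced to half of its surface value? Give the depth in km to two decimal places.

1.14 km

φ/φ₀ = 1/2 ⇒ exp(−k·d) = 1/2 ⇒ d = ln(2) / k
d = 0.6931 / 0.606 = 1.144 km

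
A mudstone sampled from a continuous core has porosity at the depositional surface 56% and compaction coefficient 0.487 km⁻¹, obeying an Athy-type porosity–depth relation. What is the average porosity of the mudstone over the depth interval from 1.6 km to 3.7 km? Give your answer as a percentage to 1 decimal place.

⟨φ⟩ = (1/(Z₂−Z₁)) ∫ φ₀ e^(−kZ) dZ = φ₀·(e^(−k·Z₁) − e^(−k·Z₂)) / (k·(Z₂−Z₁))
e^(−0.487×1.6) = 0.4588; e^(−0.487×3.7) = 0.1650
⟨φ⟩ = 0.56 × (0.4588 − 0.1650) / (0.487 × 2.1) = 0.56 × 0.2873 = 0.1609

16.1%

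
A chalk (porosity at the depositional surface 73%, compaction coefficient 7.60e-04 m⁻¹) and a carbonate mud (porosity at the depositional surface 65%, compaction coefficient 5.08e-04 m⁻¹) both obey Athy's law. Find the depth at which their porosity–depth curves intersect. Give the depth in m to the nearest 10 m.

460 m

Working in km (1 km = 1000 m; β in km⁻¹ = β in m⁻¹ × 1000):
Set φ₀ₐ e^(−βₐZ) = φ₀ᵦ e^(−βᵦZ) ⇒ ln(φ₀ₐ/φ₀ᵦ) = (βₐ − βᵦ)·Z
Z = ln(0.73/0.65) / (0.76 − 0.508) = 0.1161 / 0.252 = 0.461 km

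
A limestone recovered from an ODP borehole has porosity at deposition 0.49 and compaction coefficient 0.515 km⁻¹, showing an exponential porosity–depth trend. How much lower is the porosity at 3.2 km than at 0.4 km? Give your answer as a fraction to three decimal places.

0.304

n(0.4) = 0.49·e^(−0.515×0.4) = 0.3988
n(3.2) = 0.49·e^(−0.515×3.2) = 0.0943
Δn = 0.3988 − 0.0943 = 0.3045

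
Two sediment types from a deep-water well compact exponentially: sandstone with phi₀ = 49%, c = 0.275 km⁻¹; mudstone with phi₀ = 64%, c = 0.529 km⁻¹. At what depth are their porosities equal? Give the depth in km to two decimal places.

1.05 km

Set phi₀ₐ e^(−cₐz) = phi₀ᵦ e^(−cᵦz) ⇒ ln(phi₀ₐ/phi₀ᵦ) = (cₐ − cᵦ)·z
z = ln(0.49/0.64) / (0.275 − 0.529) = -0.2671 / -0.254 = 1.051 km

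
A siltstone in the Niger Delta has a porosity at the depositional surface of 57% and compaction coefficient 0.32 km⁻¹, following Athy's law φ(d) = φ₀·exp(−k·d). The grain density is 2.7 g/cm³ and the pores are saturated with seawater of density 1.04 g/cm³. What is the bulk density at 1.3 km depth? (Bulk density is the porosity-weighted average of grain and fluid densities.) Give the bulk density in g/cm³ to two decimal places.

2.08 g/cm³

Porosity at depth: φ = 0.57·exp(−0.32×1.3) = 0.57×0.6597 = 0.3760
Bulk density: ρ_b = (1−φ)ρ_g + φ·ρ_f = 0.6240×2.7 + 0.3760×1.04
       = 1.685 + 0.391 = 2.076 g/cm³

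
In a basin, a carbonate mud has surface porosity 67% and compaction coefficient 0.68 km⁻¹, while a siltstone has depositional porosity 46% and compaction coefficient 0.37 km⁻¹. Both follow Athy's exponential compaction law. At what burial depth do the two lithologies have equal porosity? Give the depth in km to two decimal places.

Set phi₀ₐ e^(−cₐd) = phi₀ᵦ e^(−cᵦd) ⇒ ln(phi₀ₐ/phi₀ᵦ) = (cₐ − cᵦ)·d
d = ln(0.67/0.46) / (0.68 − 0.37) = 0.3761 / 0.31 = 1.213 km

1.21 km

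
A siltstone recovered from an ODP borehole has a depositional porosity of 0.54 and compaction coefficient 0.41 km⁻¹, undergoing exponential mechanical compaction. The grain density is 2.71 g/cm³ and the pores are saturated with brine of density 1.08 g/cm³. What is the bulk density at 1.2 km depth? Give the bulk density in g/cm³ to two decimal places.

Porosity at depth: φ = 0.54·exp(−0.41×1.2) = 0.54×0.6114 = 0.3302
Bulk density: ρ_b = (1−φ)ρ_g + φ·ρ_f = 0.6698×2.71 + 0.3302×1.08
       = 1.815 + 0.357 = 2.172 g/cm³

2.17 g/cm³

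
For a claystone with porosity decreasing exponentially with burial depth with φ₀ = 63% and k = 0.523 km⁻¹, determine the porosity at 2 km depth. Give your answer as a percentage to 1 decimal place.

φ = φ₀·exp(−k·d) = 0.63 × exp(−0.523 × 2) = 0.63 × exp(−1.046)
  = 0.63 × 0.3513 = 0.2213

22.1%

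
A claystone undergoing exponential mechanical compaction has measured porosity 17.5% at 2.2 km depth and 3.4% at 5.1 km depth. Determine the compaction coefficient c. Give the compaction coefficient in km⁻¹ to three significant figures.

0.565 km⁻¹

Athy: φ(z) = φ₀ e^(−cz) ⇒ φ₁/φ₂ = e^{c(z₂−z₁)} ⇒ c = ln(φ₁/φ₂)/(z₂−z₁)
c = ln(0.175/0.034) / (5.1 − 2.2) = ln(5.147) / 2.9 = 1.6384 / 2.9 = 0.565 km⁻¹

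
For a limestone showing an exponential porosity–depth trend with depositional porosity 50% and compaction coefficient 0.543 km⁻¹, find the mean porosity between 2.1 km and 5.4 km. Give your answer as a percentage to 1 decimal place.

⟨n⟩ = (1/(z₂−z₁)) ∫ n₀ e^(−kz) dz = n₀·(e^(−k·z₁) − e^(−k·z₂)) / (k·(z₂−z₁))
e^(−0.543×2.1) = 0.3197; e^(−0.543×5.4) = 0.0533
⟨n⟩ = 0.5 × (0.3197 − 0.0533) / (0.543 × 3.3) = 0.5 × 0.1487 = 0.0743

7.4%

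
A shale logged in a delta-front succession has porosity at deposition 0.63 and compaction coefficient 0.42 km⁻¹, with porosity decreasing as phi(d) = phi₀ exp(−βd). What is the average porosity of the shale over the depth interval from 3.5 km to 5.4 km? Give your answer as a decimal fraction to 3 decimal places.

0.100

⟨phi⟩ = (1/(d₂−d₁)) ∫ phi₀ e^(−βd) dd = phi₀·(e^(−β·d₁) − e^(−β·d₂)) / (β·(d₂−d₁))
e^(−0.42×3.5) = 0.2299; e^(−0.42×5.4) = 0.1035
⟨phi⟩ = 0.63 × (0.2299 − 0.1035) / (0.42 × 1.9) = 0.63 × 0.1584 = 0.0998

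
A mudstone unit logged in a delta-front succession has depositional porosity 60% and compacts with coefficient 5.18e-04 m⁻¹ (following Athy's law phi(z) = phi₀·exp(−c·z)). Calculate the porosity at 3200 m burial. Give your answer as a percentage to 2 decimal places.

Working in km (1 km = 1000 m; c in km⁻¹ = c in m⁻¹ × 1000):
phi = phi₀·exp(−c·z) = 0.6 × exp(−0.518 × 3.2) = 0.6 × exp(−1.658)
  = 0.6 × 0.1906 = 0.1144

11.44%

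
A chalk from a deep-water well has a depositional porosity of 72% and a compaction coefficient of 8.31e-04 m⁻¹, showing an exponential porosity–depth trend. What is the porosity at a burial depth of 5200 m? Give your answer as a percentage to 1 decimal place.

1.0%

Working in km (1 km = 1000 m; k in km⁻¹ = k in m⁻¹ × 1000):
phi = phi₀·exp(−k·Z) = 0.72 × exp(−0.831 × 5.2) = 0.72 × exp(−4.321)
  = 0.72 × 0.0133 = 0.0096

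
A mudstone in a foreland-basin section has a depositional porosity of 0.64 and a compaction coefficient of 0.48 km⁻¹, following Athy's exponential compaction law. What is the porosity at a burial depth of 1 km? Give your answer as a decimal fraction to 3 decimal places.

0.396

phi = phi₀·exp(−k·z) = 0.64 × exp(−0.48 × 1) = 0.64 × exp(−0.48)
  = 0.64 × 0.6188 = 0.3960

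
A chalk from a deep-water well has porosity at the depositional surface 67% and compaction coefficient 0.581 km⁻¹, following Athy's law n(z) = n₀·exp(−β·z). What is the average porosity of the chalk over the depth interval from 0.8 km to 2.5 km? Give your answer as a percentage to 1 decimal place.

⟨n⟩ = (1/(z₂−z₁)) ∫ n₀ e^(−βz) dz = n₀·(e^(−β·z₁) − e^(−β·z₂)) / (β·(z₂−z₁))
e^(−0.581×0.8) = 0.6283; e^(−0.581×2.5) = 0.2340
⟨n⟩ = 0.67 × (0.6283 − 0.2340) / (0.581 × 1.7) = 0.67 × 0.3992 = 0.2675

26.7%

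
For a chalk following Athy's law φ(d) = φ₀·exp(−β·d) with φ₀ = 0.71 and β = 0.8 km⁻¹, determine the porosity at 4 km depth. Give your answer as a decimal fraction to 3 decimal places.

0.029

φ = φ₀·exp(−β·d) = 0.71 × exp(−0.8 × 4) = 0.71 × exp(−3.2)
  = 0.71 × 0.0408 = 0.0289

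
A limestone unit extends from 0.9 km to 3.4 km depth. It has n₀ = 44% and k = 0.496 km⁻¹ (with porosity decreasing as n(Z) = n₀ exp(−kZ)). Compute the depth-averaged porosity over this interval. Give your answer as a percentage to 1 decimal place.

16.1%

⟨n⟩ = (1/(Z₂−Z₁)) ∫ n₀ e^(−kZ) dZ = n₀·(e^(−k·Z₁) − e^(−k·Z₂)) / (k·(Z₂−Z₁))
e^(−0.496×0.9) = 0.6399; e^(−0.496×3.4) = 0.1852
⟨n⟩ = 0.44 × (0.6399 − 0.1852) / (0.496 × 2.5) = 0.44 × 0.3667 = 0.1614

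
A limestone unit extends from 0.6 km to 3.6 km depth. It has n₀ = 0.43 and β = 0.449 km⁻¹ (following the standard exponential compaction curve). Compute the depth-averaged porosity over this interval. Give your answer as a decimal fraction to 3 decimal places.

⟨n⟩ = (1/(z₂−z₁)) ∫ n₀ e^(−βz) dz = n₀·(e^(−β·z₁) − e^(−β·z₂)) / (β·(z₂−z₁))
e^(−0.449×0.6) = 0.7638; e^(−0.449×3.6) = 0.1986
⟨n⟩ = 0.43 × (0.7638 − 0.1986) / (0.449 × 3) = 0.43 × 0.4196 = 0.1804

0.180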